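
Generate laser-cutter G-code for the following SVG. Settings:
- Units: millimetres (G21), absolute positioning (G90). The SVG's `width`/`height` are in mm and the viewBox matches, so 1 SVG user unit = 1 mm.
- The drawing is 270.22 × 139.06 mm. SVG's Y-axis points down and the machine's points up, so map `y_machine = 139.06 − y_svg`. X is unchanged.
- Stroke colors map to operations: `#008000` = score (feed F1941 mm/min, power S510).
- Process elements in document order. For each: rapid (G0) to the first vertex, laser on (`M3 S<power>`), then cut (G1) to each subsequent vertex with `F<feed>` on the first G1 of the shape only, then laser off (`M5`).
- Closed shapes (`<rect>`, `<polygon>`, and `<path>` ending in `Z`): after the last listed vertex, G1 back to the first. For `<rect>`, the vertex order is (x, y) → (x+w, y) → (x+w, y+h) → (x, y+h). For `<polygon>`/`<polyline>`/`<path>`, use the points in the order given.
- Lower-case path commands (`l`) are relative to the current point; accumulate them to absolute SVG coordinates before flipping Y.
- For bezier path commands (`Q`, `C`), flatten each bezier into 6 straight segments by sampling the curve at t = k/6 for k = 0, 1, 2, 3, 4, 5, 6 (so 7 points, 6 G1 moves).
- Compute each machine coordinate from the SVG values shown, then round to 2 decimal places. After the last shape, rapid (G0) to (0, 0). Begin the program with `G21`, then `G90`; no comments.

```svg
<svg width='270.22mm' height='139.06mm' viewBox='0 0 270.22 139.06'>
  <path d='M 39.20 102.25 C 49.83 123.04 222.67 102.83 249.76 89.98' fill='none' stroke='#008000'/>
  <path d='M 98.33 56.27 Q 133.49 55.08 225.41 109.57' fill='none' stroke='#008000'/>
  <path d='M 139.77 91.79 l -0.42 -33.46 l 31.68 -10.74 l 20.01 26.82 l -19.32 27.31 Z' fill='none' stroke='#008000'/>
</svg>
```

viewBox `0 0 270.22 139.06` with mm width/height → 1 unit = 1 mm. Flip: y_m = 139.06 − y_svg.

**Shape 1** — `<path>` cubic bezier, stroke `#008000` → score (S510, F1941). Control points (SVG): P0=(39.20,102.25), P1=(49.83,123.04), P2=(222.67,102.83), P3=(249.76,89.98); sampled at t=k/6. Machine vertices: (39.20,36.81) → (56.61,29.61) → (92.49,27.90) → (138.31,30.33) → (185.49,35.57) → (225.49,42.27) → (249.76,49.08). Open path.

**Shape 2** — `<path>` quadratic bezier, stroke `#008000` → score (S510, F1941). Control points (SVG): P0=(98.33,56.27), P1=(133.49,55.08), P2=(225.41,109.57); sampled at t=k/6. Machine vertices: (98.33,82.79) → (111.63,81.64) → (128.08,77.40) → (147.68,70.06) → (170.44,59.63) → (196.35,46.11) → (225.41,29.49). Open path.

**Shape 3** — `<path>` regular polygon, stroke `#008000` → score (S510, F1941). Machine vertices: (139.77,47.27) → (139.35,80.73) → (171.03,91.47) → (191.04,64.65) → (171.72,37.34) → (139.77,47.27). Closed: final G1 returns to the first vertex.

G21
G90
G0 X39.20 Y36.81
M3 S510
G1 X56.61 Y29.61 F1941
G1 X92.49 Y27.90
G1 X138.31 Y30.33
G1 X185.49 Y35.57
G1 X225.49 Y42.27
G1 X249.76 Y49.08
M5
G0 X98.33 Y82.79
M3 S510
G1 X111.63 Y81.64 F1941
G1 X128.08 Y77.40
G1 X147.68 Y70.06
G1 X170.44 Y59.63
G1 X196.35 Y46.11
G1 X225.41 Y29.49
M5
G0 X139.77 Y47.27
M3 S510
G1 X139.35 Y80.73 F1941
G1 X171.03 Y91.47
G1 X191.04 Y64.65
G1 X171.72 Y37.34
G1 X139.77 Y47.27
M5
G0 X0.00 Y0.00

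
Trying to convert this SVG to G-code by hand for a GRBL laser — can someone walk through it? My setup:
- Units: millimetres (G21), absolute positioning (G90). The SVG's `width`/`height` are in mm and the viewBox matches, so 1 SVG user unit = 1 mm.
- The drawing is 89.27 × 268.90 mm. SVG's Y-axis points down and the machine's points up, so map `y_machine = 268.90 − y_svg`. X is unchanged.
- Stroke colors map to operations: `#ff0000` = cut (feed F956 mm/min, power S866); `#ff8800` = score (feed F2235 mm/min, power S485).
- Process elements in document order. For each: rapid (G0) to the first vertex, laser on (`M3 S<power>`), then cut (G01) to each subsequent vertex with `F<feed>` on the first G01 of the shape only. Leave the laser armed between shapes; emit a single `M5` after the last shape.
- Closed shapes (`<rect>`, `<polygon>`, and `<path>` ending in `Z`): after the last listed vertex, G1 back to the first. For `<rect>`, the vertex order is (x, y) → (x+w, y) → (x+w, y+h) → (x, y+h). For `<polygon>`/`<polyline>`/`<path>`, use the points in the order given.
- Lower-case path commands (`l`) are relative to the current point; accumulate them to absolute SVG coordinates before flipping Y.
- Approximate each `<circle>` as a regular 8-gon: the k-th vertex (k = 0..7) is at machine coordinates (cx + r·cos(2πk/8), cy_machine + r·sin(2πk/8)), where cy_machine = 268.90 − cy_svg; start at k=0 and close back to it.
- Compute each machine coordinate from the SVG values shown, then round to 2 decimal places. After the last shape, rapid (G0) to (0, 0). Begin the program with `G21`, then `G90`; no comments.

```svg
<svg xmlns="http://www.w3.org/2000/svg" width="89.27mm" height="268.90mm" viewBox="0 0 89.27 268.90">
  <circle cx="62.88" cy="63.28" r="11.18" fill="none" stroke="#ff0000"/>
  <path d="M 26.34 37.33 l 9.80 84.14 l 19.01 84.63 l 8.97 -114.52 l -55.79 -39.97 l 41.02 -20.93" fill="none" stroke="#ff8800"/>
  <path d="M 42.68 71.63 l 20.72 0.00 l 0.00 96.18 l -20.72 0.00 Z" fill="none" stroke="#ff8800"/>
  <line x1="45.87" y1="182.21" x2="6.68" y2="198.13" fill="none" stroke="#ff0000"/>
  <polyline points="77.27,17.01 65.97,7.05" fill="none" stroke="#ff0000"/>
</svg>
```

viewBox `0 0 89.27 268.90` with mm width/height → 1 unit = 1 mm. Flip: y_m = 268.90 − y_svg.

**Shape 1** — `<circle>` circle, stroke `#ff0000` → cut (S866, F956). Machine vertices: (74.06,205.62) → (70.79,213.53) → (62.88,216.80) → (54.97,213.53) → (51.70,205.62) → (54.97,197.71) → (62.88,194.44) → (70.79,197.71) → (74.06,205.62). Closed: final G1 returns to the first vertex.

**Shape 2** — `<path>` open polyline, stroke `#ff8800` → score (S485, F2235). Machine vertices: (26.34,231.57) → (36.14,147.43) → (55.15,62.80) → (64.12,177.32) → (8.33,217.29) → (49.35,238.22). Open path.

**Shape 3** — `<path>` rectangle, stroke `#ff8800` → score (S485, F2235). Machine vertices: (42.68,197.27) → (63.40,197.27) → (63.40,101.09) → (42.68,101.09) → (42.68,197.27). Closed: final G1 returns to the first vertex.

**Shape 4** — `<line>` line segment, stroke `#ff0000` → cut (S866, F956). Machine vertices: (45.87,86.69) → (6.68,70.77). Open path.

**Shape 5** — `<polyline>` line segment, stroke `#ff0000` → cut (S866, F956). Machine vertices: (77.27,251.89) → (65.97,261.85). Open path.

G21
G90
G0 X74.06 Y205.62
M3 S866
G01 X70.79 Y213.53 F956
G01 X62.88 Y216.80
G01 X54.97 Y213.53
G01 X51.70 Y205.62
G01 X54.97 Y197.71
G01 X62.88 Y194.44
G01 X70.79 Y197.71
G01 X74.06 Y205.62
G0 X26.34 Y231.57
M3 S485
G01 X36.14 Y147.43 F2235
G01 X55.15 Y62.80
G01 X64.12 Y177.32
G01 X8.33 Y217.29
G01 X49.35 Y238.22
G0 X42.68 Y197.27
M3 S485
G01 X63.40 Y197.27 F2235
G01 X63.40 Y101.09
G01 X42.68 Y101.09
G01 X42.68 Y197.27
G0 X45.87 Y86.69
M3 S866
G01 X6.68 Y70.77 F956
G0 X77.27 Y251.89
M3 S866
G01 X65.97 Y261.85 F956
M5
G0 X0.00 Y0.00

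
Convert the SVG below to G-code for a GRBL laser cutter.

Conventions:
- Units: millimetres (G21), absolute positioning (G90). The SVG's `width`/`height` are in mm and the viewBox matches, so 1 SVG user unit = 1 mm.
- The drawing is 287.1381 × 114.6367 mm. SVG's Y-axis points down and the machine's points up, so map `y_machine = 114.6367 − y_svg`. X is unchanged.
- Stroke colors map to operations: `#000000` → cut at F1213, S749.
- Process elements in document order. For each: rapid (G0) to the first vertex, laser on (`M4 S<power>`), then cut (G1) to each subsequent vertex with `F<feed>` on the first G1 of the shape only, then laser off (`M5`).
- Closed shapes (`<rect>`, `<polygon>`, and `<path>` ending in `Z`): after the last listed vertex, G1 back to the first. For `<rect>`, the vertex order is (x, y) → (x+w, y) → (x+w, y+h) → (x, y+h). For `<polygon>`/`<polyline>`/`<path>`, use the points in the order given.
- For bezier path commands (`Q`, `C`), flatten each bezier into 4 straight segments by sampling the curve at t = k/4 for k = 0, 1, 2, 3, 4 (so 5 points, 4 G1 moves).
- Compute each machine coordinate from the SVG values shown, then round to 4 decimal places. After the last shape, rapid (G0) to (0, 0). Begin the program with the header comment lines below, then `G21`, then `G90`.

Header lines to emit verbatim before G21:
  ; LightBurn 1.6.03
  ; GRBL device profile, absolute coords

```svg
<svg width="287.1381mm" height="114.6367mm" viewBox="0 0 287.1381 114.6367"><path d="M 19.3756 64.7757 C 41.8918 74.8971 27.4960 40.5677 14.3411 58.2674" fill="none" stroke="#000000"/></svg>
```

; LightBurn 1.6.03
; GRBL device profile, absolute coords
G21
G90
G0 X19.3756 Y49.8610
M4 S749
G1 X29.9379 Y49.0970 F1213
G1 X30.2350 Y55.9570
G1 X23.8438 Y61.3961
G1 X14.3411 Y56.3693
M5
G0 X0.0000 Y0.0000

Since the viewBox matches the mm dimensions, user units are millimetres directly. The only transform is the Y-flip y_m = 114.6367 − y_svg.

Shape 1 is a cubic bezier drawn with `<path>`. Its stroke #000000 means cut at S749, F1213. After flipping Y the toolpath is (19.3756,49.8610) → (29.9379,49.0970) → (30.2350,55.9570) → (23.8438,61.3961) → (14.3411,56.3693).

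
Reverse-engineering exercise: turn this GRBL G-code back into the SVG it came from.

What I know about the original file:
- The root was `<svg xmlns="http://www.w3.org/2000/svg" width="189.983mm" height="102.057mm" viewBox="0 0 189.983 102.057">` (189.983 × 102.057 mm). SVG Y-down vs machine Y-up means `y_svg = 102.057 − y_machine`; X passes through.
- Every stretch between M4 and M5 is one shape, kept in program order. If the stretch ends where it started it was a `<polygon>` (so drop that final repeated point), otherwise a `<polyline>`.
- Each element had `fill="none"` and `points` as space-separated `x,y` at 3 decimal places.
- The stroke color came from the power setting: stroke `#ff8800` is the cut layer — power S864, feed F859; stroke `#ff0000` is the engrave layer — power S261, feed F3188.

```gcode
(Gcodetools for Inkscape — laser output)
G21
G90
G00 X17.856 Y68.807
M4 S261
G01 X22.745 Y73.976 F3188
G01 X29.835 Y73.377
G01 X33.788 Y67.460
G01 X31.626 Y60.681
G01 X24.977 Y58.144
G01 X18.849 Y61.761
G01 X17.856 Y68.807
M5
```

Each laser-on run becomes one SVG element. Flip Y back into SVG space with y_svg = 102.057 − y_machine. Every run uses S261, so all elements get stroke `#ff0000` (engrave).

Run 1: The run returns to its start, so emit a `<polygon>` with points (Y-flipped): 17.856,33.250 22.745,28.081 29.835,28.680 33.788,34.597 31.626,41.376 24.977,43.913 18.849,40.296.

<svg xmlns="http://www.w3.org/2000/svg" width="189.983mm" height="102.057mm" viewBox="0 0 189.983 102.057">
  <polygon points="17.856,33.250 22.745,28.081 29.835,28.680 33.788,34.597 31.626,41.376 24.977,43.913 18.849,40.296" fill="none" stroke="#ff0000"/>
</svg>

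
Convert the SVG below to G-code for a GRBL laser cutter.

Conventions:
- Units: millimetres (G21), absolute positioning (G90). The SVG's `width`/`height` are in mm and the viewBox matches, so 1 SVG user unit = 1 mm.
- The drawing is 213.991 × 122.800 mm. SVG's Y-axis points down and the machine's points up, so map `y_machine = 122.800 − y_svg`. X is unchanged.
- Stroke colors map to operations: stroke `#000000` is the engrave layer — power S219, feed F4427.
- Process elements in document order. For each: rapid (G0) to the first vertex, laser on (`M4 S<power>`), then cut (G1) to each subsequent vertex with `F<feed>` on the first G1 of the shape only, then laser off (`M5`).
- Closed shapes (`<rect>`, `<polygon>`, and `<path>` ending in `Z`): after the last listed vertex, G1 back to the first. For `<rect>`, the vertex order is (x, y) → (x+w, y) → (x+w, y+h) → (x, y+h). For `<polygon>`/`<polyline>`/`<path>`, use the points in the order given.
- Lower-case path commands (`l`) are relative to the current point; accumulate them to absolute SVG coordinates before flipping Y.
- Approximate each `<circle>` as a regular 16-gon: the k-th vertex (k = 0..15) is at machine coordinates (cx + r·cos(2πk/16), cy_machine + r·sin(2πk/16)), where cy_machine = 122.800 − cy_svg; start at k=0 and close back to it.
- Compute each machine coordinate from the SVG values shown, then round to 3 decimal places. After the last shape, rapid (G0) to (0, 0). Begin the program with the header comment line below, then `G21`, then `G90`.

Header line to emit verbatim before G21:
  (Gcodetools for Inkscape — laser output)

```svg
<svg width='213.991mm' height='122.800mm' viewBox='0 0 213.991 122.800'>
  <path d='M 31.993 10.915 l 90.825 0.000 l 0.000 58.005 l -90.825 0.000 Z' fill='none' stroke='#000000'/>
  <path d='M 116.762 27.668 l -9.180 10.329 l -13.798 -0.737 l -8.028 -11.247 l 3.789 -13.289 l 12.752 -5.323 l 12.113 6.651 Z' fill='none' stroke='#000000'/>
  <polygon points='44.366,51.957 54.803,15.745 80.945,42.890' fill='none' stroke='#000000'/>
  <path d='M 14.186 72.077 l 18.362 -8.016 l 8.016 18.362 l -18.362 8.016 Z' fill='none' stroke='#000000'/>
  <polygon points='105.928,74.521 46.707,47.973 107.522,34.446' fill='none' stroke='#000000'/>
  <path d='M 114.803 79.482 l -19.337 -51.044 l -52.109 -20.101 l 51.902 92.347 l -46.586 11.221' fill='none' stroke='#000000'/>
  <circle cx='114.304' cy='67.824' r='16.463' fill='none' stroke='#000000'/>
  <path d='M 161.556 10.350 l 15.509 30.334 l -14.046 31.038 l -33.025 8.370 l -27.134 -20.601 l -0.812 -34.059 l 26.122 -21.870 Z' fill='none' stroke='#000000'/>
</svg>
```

viewBox `0 0 213.991 122.800` with mm width/height → 1 unit = 1 mm. Flip: y_m = 122.800 − y_svg.

**Shape 1** — `<path>` rectangle, stroke `#000000` → engrave (S219, F4427). Machine vertices: (31.993,111.885) → (122.818,111.885) → (122.818,53.880) → (31.993,53.880) → (31.993,111.885). Closed: final G1 returns to the first vertex.

**Shape 2** — `<path>` regular polygon, stroke `#000000` → engrave (S219, F4427). Machine vertices: (116.762,95.132) → (107.582,84.803) → (93.784,85.540) → (85.756,96.787) → (89.545,110.076) → (102.297,115.399) → (114.410,108.748) → (116.762,95.132). Closed: final G1 returns to the first vertex.

**Shape 3** — `<polygon>` regular polygon, stroke `#000000` → engrave (S219, F4427). Machine vertices: (44.366,70.843) → (54.803,107.055) → (80.945,79.910) → (44.366,70.843). Closed: final G1 returns to the first vertex.

**Shape 4** — `<path>` regular polygon, stroke `#000000` → engrave (S219, F4427). Machine vertices: (14.186,50.723) → (32.548,58.739) → (40.564,40.377) → (22.202,32.361) → (14.186,50.723). Closed: final G1 returns to the first vertex.

**Shape 5** — `<polygon>` closed polygon, stroke `#000000` → engrave (S219, F4427). Machine vertices: (105.928,48.279) → (46.707,74.827) → (107.522,88.354) → (105.928,48.279). Closed: final G1 returns to the first vertex.

**Shape 6** — `<path>` open polyline, stroke `#000000` → engrave (S219, F4427). Machine vertices: (114.803,43.318) → (95.466,94.362) → (43.357,114.463) → (95.259,22.116) → (48.673,10.895). Open path.

**Shape 7** — `<circle>` circle, stroke `#000000` → engrave (S219, F4427). Machine vertices: (130.767,54.976) → (129.514,61.276) → (125.945,66.617) → (120.604,70.186) → (114.304,71.439) → (108.004,70.186) → (102.663,66.617) → (99.094,61.276) → (97.841,54.976) → (99.094,48.676) → (102.663,43.335) → (108.004,39.766) → (114.304,38.513) → (120.604,39.766) → (125.945,43.335) → (129.514,48.676) → (130.767,54.976). Closed: final G1 returns to the first vertex.

**Shape 8** — `<path>` regular polygon, stroke `#000000` → engrave (S219, F4427). Machine vertices: (161.556,112.450) → (177.065,82.116) → (163.019,51.078) → (129.994,42.708) → (102.860,63.309) → (102.048,97.368) → (128.170,119.238) → (161.556,112.450). Closed: final G1 returns to the first vertex.

(Gcodetools for Inkscape — laser output)
G21
G90
G0 X31.993 Y111.885
M4 S219
G1 X122.818 Y111.885 F4427
G1 X122.818 Y53.880
G1 X31.993 Y53.880
G1 X31.993 Y111.885
M5
G0 X116.762 Y95.132
M4 S219
G1 X107.582 Y84.803 F4427
G1 X93.784 Y85.540
G1 X85.756 Y96.787
G1 X89.545 Y110.076
G1 X102.297 Y115.399
G1 X114.410 Y108.748
G1 X116.762 Y95.132
M5
G0 X44.366 Y70.843
M4 S219
G1 X54.803 Y107.055 F4427
G1 X80.945 Y79.910
G1 X44.366 Y70.843
M5
G0 X14.186 Y50.723
M4 S219
G1 X32.548 Y58.739 F4427
G1 X40.564 Y40.377
G1 X22.202 Y32.361
G1 X14.186 Y50.723
M5
G0 X105.928 Y48.279
M4 S219
G1 X46.707 Y74.827 F4427
G1 X107.522 Y88.354
G1 X105.928 Y48.279
M5
G0 X114.803 Y43.318
M4 S219
G1 X95.466 Y94.362 F4427
G1 X43.357 Y114.463
G1 X95.259 Y22.116
G1 X48.673 Y10.895
M5
G0 X130.767 Y54.976
M4 S219
G1 X129.514 Y61.276 F4427
G1 X125.945 Y66.617
G1 X120.604 Y70.186
G1 X114.304 Y71.439
G1 X108.004 Y70.186
G1 X102.663 Y66.617
G1 X99.094 Y61.276
G1 X97.841 Y54.976
G1 X99.094 Y48.676
G1 X102.663 Y43.335
G1 X108.004 Y39.766
G1 X114.304 Y38.513
G1 X120.604 Y39.766
G1 X125.945 Y43.335
G1 X129.514 Y48.676
G1 X130.767 Y54.976
M5
G0 X161.556 Y112.450
M4 S219
G1 X177.065 Y82.116 F4427
G1 X163.019 Y51.078
G1 X129.994 Y42.708
G1 X102.860 Y63.309
G1 X102.048 Y97.368
G1 X128.170 Y119.238
G1 X161.556 Y112.450
M5
G0 X0.000 Y0.000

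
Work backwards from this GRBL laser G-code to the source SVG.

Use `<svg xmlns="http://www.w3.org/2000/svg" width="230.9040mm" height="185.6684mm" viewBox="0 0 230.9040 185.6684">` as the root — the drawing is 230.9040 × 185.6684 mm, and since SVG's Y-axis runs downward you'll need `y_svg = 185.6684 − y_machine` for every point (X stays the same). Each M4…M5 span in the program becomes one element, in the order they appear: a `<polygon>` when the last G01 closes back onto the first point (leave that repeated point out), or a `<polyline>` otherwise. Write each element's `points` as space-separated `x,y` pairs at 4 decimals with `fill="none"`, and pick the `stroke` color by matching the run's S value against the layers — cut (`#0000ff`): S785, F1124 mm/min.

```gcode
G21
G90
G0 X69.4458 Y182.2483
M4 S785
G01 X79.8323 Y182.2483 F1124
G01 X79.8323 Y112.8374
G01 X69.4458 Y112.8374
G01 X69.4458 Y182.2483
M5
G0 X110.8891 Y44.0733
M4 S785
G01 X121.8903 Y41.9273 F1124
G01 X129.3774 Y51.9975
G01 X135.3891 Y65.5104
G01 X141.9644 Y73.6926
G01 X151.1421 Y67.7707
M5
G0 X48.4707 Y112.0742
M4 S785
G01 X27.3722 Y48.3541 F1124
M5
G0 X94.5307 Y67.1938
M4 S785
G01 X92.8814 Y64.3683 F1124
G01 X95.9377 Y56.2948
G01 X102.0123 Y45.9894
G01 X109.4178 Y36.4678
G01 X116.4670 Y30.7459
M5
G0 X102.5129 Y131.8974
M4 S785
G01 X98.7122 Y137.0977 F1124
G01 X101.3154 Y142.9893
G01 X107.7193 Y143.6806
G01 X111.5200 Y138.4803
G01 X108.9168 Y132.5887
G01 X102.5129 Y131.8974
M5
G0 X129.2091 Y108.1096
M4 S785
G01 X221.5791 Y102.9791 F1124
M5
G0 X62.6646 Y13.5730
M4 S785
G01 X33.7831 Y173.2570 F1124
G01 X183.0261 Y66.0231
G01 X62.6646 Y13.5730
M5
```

y_svg = 185.6684 − y_m. Every run uses S785, so all elements get stroke `#0000ff` (cut).

[1] closed run; points: 69.4458,3.4201 79.8323,3.4201 79.8323,72.8310 69.4458,72.8310

[2] open run; points: 110.8891,141.5951 121.8903,143.7411 129.3774,133.6709 135.3891,120.1580 141.9644,111.9758 151.1421,117.8977

[3] open run; points: 48.4707,73.5942 27.3722,137.3143

[4] open run; points: 94.5307,118.4746 92.8814,121.3001 95.9377,129.3736 102.0123,139.6790 109.4178,149.2006 116.4670,154.9225

[5] closed run; points: 102.5129,53.7710 98.7122,48.5707 101.3154,42.6791 107.7193,41.9878 111.5200,47.1881 108.9168,53.0797

[6] open run; points: 129.2091,77.5588 221.5791,82.6893

[7] closed run; points: 62.6646,172.0954 33.7831,12.4114 183.0261,119.6453

<svg xmlns="http://www.w3.org/2000/svg" width="230.9040mm" height="185.6684mm" viewBox="0 0 230.9040 185.6684">
  <polygon points="69.4458,3.4201 79.8323,3.4201 79.8323,72.8310 69.4458,72.8310" fill="none" stroke="#0000ff"/>
  <polyline points="110.8891,141.5951 121.8903,143.7411 129.3774,133.6709 135.3891,120.1580 141.9644,111.9758 151.1421,117.8977" fill="none" stroke="#0000ff"/>
  <polyline points="48.4707,73.5942 27.3722,137.3143" fill="none" stroke="#0000ff"/>
  <polyline points="94.5307,118.4746 92.8814,121.3001 95.9377,129.3736 102.0123,139.6790 109.4178,149.2006 116.4670,154.9225" fill="none" stroke="#0000ff"/>
  <polygon points="102.5129,53.7710 98.7122,48.5707 101.3154,42.6791 107.7193,41.9878 111.5200,47.1881 108.9168,53.0797" fill="none" stroke="#0000ff"/>
  <polyline points="129.2091,77.5588 221.5791,82.6893" fill="none" stroke="#0000ff"/>
  <polygon points="62.6646,172.0954 33.7831,12.4114 183.0261,119.6453" fill="none" stroke="#0000ff"/>
</svg>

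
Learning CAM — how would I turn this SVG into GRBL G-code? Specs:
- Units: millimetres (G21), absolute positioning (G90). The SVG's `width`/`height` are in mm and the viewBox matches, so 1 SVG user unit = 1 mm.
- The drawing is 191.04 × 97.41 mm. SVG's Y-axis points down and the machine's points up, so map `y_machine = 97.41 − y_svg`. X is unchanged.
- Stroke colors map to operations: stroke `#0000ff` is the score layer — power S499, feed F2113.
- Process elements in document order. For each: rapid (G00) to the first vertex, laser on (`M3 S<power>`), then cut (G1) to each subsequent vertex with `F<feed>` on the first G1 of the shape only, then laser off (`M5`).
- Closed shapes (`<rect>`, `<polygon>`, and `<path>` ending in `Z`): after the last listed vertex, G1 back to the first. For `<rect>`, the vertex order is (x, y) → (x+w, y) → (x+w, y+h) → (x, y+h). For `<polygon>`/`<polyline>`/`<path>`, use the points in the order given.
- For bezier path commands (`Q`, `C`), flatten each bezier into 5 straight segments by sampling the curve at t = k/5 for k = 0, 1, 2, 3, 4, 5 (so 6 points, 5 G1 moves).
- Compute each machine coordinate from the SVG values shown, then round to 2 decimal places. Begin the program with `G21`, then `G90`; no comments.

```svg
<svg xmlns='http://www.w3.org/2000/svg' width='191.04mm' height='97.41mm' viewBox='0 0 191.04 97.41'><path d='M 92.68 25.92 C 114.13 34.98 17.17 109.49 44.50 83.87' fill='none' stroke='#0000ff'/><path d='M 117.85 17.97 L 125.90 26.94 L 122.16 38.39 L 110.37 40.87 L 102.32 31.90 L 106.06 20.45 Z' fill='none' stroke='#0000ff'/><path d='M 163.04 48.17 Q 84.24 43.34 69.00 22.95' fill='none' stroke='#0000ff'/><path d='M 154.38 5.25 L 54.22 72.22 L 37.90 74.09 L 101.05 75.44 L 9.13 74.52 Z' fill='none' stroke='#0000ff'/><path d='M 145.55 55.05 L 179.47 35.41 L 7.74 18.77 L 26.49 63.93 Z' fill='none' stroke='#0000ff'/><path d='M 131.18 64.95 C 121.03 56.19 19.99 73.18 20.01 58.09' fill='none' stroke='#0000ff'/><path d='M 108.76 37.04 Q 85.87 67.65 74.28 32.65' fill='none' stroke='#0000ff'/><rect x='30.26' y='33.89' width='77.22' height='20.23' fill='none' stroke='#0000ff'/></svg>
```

viewBox `0 0 191.04 97.41` with mm width/height → 1 unit = 1 mm. Flip: y_m = 97.41 − y_svg.

**Shape 1** — `<path>` cubic bezier, stroke `#0000ff` → score (S499, F2113). Control points (SVG): P0=(92.68,25.92), P1=(114.13,34.98), P2=(17.17,109.49), P3=(44.50,83.87); sampled at t=k/5. Machine vertices: (92.68,71.49) → (93.28,59.52) → (77.12,39.80) → (55.83,20.26) → (41.08,8.86) → (44.50,13.54). Open path.

**Shape 2** — `<path>` regular polygon, stroke `#0000ff` → score (S499, F2113). Machine vertices: (117.85,79.44) → (125.90,70.47) → (122.16,59.02) → (110.37,56.54) → (102.32,65.51) → (106.06,76.96) → (117.85,79.44). Closed: final G1 returns to the first vertex.

**Shape 3** — `<path>` quadratic bezier, stroke `#0000ff` → score (S499, F2113). Control points (SVG): P0=(163.04,48.17), P1=(84.24,43.34), P2=(69.00,22.95); sampled at t=k/5. Machine vertices: (163.04,49.24) → (134.06,51.79) → (110.17,55.59) → (91.36,60.64) → (77.64,66.93) → (69.00,74.46). Open path.

**Shape 4** — `<path>` closed polygon, stroke `#0000ff` → score (S499, F2113). Machine vertices: (154.38,92.16) → (54.22,25.19) → (37.90,23.32) → (101.05,21.97) → (9.13,22.89) → (154.38,92.16). Closed: final G1 returns to the first vertex.

**Shape 5** — `<path>` closed polygon, stroke `#0000ff` → score (S499, F2113). Machine vertices: (145.55,42.36) → (179.47,62.00) → (7.74,78.64) → (26.49,33.48) → (145.55,42.36). Closed: final G1 returns to the first vertex.

**Shape 6** — `<path>` cubic bezier, stroke `#0000ff` → score (S499, F2113). Control points (SVG): P0=(131.18,64.95), P1=(121.03,56.19), P2=(19.99,73.18), P3=(20.01,58.09); sampled at t=k/5. Machine vertices: (131.18,32.46) → (115.72,35.09) → (87.66,34.31) → (56.21,32.91) → (30.59,33.65) → (20.01,39.32). Open path.

**Shape 7** — `<path>` quadratic bezier, stroke `#0000ff` → score (S499, F2113). Control points (SVG): P0=(108.76,37.04), P1=(85.87,67.65), P2=(74.28,32.65); sampled at t=k/5. Machine vertices: (108.76,60.37) → (100.06,50.75) → (92.26,46.38) → (85.36,47.26) → (79.37,53.38) → (74.28,64.76). Open path.

**Shape 8** — `<rect>` rectangle, stroke `#0000ff` → score (S499, F2113). Machine vertices: (30.26,63.52) → (107.48,63.52) → (107.48,43.29) → (30.26,43.29) → (30.26,63.52). Closed: final G1 returns to the first vertex.

G21
G90
G00 X92.68 Y71.49
M3 S499
G1 X93.28 Y59.52 F2113
G1 X77.12 Y39.80
G1 X55.83 Y20.26
G1 X41.08 Y8.86
G1 X44.50 Y13.54
M5
G00 X117.85 Y79.44
M3 S499
G1 X125.90 Y70.47 F2113
G1 X122.16 Y59.02
G1 X110.37 Y56.54
G1 X102.32 Y65.51
G1 X106.06 Y76.96
G1 X117.85 Y79.44
M5
G00 X163.04 Y49.24
M3 S499
G1 X134.06 Y51.79 F2113
G1 X110.17 Y55.59
G1 X91.36 Y60.64
G1 X77.64 Y66.93
G1 X69.00 Y74.46
M5
G00 X154.38 Y92.16
M3 S499
G1 X54.22 Y25.19 F2113
G1 X37.90 Y23.32
G1 X101.05 Y21.97
G1 X9.13 Y22.89
G1 X154.38 Y92.16
M5
G00 X145.55 Y42.36
M3 S499
G1 X179.47 Y62.00 F2113
G1 X7.74 Y78.64
G1 X26.49 Y33.48
G1 X145.55 Y42.36
M5
G00 X131.18 Y32.46
M3 S499
G1 X115.72 Y35.09 F2113
G1 X87.66 Y34.31
G1 X56.21 Y32.91
G1 X30.59 Y33.65
G1 X20.01 Y39.32
M5
G00 X108.76 Y60.37
M3 S499
G1 X100.06 Y50.75 F2113
G1 X92.26 Y46.38
G1 X85.36 Y47.26
G1 X79.37 Y53.38
G1 X74.28 Y64.76
M5
G00 X30.26 Y63.52
M3 S499
G1 X107.48 Y63.52 F2113
G1 X107.48 Y43.29
G1 X30.26 Y43.29
G1 X30.26 Y63.52
M5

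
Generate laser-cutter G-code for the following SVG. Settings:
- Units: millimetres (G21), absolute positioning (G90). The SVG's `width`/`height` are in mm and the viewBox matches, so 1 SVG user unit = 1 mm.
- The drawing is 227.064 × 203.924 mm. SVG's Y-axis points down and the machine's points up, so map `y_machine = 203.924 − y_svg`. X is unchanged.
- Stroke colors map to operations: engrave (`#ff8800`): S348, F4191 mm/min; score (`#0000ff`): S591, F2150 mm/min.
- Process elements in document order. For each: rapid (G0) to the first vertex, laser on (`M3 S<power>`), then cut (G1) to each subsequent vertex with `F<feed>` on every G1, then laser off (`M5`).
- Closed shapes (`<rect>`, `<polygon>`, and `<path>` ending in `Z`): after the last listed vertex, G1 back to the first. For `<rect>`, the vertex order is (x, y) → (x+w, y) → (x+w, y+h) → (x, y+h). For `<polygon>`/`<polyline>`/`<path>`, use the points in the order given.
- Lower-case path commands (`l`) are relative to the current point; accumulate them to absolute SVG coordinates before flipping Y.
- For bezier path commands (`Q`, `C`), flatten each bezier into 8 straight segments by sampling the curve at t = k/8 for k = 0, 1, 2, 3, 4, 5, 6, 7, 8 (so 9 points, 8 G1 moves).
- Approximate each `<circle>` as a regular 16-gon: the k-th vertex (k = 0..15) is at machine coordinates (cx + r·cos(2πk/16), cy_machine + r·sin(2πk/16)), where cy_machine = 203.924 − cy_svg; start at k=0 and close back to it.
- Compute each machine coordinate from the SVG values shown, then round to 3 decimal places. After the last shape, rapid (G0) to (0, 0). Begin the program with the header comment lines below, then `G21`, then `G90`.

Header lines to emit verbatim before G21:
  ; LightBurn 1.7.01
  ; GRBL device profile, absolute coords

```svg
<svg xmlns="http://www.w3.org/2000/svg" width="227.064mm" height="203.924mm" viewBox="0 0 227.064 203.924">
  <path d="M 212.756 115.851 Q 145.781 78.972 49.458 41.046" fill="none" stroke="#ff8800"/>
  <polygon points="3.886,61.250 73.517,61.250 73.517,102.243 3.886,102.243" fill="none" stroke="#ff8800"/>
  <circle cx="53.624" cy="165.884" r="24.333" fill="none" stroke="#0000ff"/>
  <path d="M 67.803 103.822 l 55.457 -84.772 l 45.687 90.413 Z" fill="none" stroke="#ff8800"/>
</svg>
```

viewBox `0 0 227.064 203.924` with mm width/height → 1 unit = 1 mm. Flip: y_m = 203.924 − y_svg.

**Shape 1** — `<path>` quadratic bezier, stroke `#ff8800` → engrave (S348, F4191). Control points (SVG): P0=(212.756,115.851), P1=(145.781,78.972), P2=(49.458,41.046); sampled at t=k/8. Machine vertices: (212.756,88.073) → (195.554,97.309) → (177.434,106.578) → (158.398,115.879) → (138.444,125.214) → (117.573,134.581) → (95.785,143.980) → (73.080,153.413) → (49.458,162.878). Open path.

**Shape 2** — `<polygon>` rectangle, stroke `#ff8800` → engrave (S348, F4191). Machine vertices: (3.886,142.674) → (73.517,142.674) → (73.517,101.681) → (3.886,101.681) → (3.886,142.674). Closed: final G1 returns to the first vertex.

**Shape 3** — `<circle>` circle, stroke `#0000ff` → score (S591, F2150). Machine vertices: (77.957,38.040) → (76.105,47.352) → (70.830,55.246) → (62.936,60.521) → (53.624,62.373) → (44.312,60.521) → (36.418,55.246) → (31.143,47.352) → (29.291,38.040) → (31.143,28.728) → (36.418,20.834) → (44.312,15.559) → (53.624,13.707) → (62.936,15.559) → (70.830,20.834) → (76.105,28.728) → (77.957,38.040). Closed: final G1 returns to the first vertex.

**Shape 4** — `<path>` regular polygon, stroke `#ff8800` → engrave (S348, F4191). Machine vertices: (67.803,100.102) → (123.260,184.874) → (168.947,94.461) → (67.803,100.102). Closed: final G1 returns to the first vertex.

; LightBurn 1.7.01
; GRBL device profile, absolute coords
G21
G90
G0 X212.756 Y88.073
M3 S348
G1 X195.554 Y97.309 F4191
G1 X177.434 Y106.578 F4191
G1 X158.398 Y115.879 F4191
G1 X138.444 Y125.214 F4191
G1 X117.573 Y134.581 F4191
G1 X95.785 Y143.980 F4191
G1 X73.080 Y153.413 F4191
G1 X49.458 Y162.878 F4191
M5
G0 X3.886 Y142.674
M3 S348
G1 X73.517 Y142.674 F4191
G1 X73.517 Y101.681 F4191
G1 X3.886 Y101.681 F4191
G1 X3.886 Y142.674 F4191
M5
G0 X77.957 Y38.040
M3 S591
G1 X76.105 Y47.352 F2150
G1 X70.830 Y55.246 F2150
G1 X62.936 Y60.521 F2150
G1 X53.624 Y62.373 F2150
G1 X44.312 Y60.521 F2150
G1 X36.418 Y55.246 F2150
G1 X31.143 Y47.352 F2150
G1 X29.291 Y38.040 F2150
G1 X31.143 Y28.728 F2150
G1 X36.418 Y20.834 F2150
G1 X44.312 Y15.559 F2150
G1 X53.624 Y13.707 F2150
G1 X62.936 Y15.559 F2150
G1 X70.830 Y20.834 F2150
G1 X76.105 Y28.728 F2150
G1 X77.957 Y38.040 F2150
M5
G0 X67.803 Y100.102
M3 S348
G1 X123.260 Y184.874 F4191
G1 X168.947 Y94.461 F4191
G1 X67.803 Y100.102 F4191
M5
G0 X0.000 Y0.000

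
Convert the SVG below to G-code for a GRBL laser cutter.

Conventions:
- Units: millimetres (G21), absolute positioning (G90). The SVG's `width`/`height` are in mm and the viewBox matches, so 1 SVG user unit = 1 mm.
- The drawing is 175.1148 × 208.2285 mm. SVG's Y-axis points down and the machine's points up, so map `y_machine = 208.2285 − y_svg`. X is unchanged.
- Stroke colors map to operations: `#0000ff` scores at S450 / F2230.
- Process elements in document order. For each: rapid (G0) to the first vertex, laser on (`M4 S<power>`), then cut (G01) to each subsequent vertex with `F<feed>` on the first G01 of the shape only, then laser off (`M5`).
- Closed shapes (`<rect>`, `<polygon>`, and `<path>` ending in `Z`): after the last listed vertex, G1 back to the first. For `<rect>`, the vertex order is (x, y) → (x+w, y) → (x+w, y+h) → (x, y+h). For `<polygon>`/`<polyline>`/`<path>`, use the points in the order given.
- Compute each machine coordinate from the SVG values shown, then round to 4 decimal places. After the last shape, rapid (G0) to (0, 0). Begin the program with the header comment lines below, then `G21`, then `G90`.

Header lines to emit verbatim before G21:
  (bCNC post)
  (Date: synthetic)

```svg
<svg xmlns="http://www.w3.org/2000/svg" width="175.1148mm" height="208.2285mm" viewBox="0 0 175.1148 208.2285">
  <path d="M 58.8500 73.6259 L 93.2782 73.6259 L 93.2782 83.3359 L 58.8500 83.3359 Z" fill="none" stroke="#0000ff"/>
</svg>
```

(bCNC post)
(Date: synthetic)
G21
G90
G0 X58.8500 Y134.6026
M4 S450
G01 X93.2782 Y134.6026 F2230
G01 X93.2782 Y124.8926
G01 X58.8500 Y124.8926
G01 X58.8500 Y134.6026
M5
G0 X0.0000 Y0.0000

1 u = 1 mm; y_m = 208.2285 − y.

[1] `<path>` rectangle, #0000ff→score S450 F2230: (58.8500,134.6026) → (93.2782,134.6026) → (93.2782,124.8926) → (58.8500,124.8926) → (58.8500,134.6026) (closed)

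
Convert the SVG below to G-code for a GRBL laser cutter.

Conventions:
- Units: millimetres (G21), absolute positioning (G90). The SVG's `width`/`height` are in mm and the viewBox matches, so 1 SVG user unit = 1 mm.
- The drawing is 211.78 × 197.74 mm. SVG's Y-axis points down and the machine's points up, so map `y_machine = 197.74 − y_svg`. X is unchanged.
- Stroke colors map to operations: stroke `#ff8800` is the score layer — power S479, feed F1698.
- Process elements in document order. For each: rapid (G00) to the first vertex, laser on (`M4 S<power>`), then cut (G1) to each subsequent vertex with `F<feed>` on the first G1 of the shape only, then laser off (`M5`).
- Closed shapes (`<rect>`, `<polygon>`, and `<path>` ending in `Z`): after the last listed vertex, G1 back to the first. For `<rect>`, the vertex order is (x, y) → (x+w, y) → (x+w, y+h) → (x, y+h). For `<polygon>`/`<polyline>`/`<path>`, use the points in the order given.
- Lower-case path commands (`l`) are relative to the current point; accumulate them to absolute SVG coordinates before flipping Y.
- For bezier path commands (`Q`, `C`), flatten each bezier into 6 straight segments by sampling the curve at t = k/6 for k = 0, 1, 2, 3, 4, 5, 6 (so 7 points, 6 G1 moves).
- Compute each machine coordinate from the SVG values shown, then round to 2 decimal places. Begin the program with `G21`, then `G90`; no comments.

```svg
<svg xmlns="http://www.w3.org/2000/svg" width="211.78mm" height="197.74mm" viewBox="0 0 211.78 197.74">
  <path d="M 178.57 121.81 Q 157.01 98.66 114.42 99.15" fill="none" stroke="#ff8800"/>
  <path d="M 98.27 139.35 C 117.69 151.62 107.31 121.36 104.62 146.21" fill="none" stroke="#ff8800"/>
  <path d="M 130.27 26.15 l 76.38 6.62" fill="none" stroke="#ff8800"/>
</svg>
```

viewBox `0 0 211.78 197.74` with mm width/height → 1 unit = 1 mm. Flip: y_m = 197.74 − y_svg.

**Shape 1** — `<path>` quadratic bezier, stroke `#ff8800` → score (S479, F1698). Control points (SVG): P0=(178.57,121.81), P1=(157.01,98.66), P2=(114.42,99.15); sampled at t=k/6. Machine vertices: (178.57,75.93) → (170.80,82.99) → (161.86,88.74) → (151.75,93.17) → (140.48,96.29) → (128.03,98.10) → (114.42,98.59). Open path.

**Shape 2** — `<path>` cubic bezier, stroke `#ff8800` → score (S479, F1698). Control points (SVG): P0=(98.27,139.35), P1=(117.69,151.62), P2=(107.31,121.36), P3=(104.62,146.21); sampled at t=k/6. Machine vertices: (98.27,58.39) → (105.67,55.35) → (109.15,56.68) → (109.74,59.68) → (108.48,61.63) → (106.43,59.81) → (104.62,51.53). Open path.

**Shape 3** — `<path>` line segment, stroke `#ff8800` → score (S479, F1698). Machine vertices: (130.27,171.59) → (206.65,164.97). Open path.

G21
G90
G00 X178.57 Y75.93
M4 S479
G1 X170.80 Y82.99 F1698
G1 X161.86 Y88.74
G1 X151.75 Y93.17
G1 X140.48 Y96.29
G1 X128.03 Y98.10
G1 X114.42 Y98.59
M5
G00 X98.27 Y58.39
M4 S479
G1 X105.67 Y55.35 F1698
G1 X109.15 Y56.68
G1 X109.74 Y59.68
G1 X108.48 Y61.63
G1 X106.43 Y59.81
G1 X104.62 Y51.53
M5
G00 X130.27 Y171.59
M4 S479
G1 X206.65 Y164.97 F1698
M5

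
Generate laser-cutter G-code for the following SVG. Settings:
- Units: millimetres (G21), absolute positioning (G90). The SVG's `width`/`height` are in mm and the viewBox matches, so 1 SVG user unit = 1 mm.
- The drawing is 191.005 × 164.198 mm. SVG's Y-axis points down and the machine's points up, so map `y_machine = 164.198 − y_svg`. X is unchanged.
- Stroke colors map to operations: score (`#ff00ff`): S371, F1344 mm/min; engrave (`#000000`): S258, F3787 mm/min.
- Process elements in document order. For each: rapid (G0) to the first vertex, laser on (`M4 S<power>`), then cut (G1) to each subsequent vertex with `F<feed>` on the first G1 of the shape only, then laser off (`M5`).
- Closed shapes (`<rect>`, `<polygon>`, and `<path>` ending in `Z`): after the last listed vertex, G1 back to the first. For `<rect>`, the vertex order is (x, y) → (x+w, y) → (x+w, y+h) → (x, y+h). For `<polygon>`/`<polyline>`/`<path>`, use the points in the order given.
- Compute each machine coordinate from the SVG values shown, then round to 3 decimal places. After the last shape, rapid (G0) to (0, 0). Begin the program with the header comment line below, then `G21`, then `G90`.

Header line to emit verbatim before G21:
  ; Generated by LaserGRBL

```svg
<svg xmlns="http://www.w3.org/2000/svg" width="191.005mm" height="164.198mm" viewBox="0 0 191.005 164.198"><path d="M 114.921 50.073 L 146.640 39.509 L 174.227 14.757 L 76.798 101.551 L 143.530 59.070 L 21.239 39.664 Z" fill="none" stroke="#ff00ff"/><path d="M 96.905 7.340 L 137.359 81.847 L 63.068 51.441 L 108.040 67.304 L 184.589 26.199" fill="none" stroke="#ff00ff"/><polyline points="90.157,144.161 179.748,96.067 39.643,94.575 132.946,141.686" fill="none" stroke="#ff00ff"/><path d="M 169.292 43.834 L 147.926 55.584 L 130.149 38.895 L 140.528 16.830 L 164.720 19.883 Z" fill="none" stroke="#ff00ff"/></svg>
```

; Generated by LaserGRBL
G21
G90
G0 X114.921 Y114.125
M4 S371
G1 X146.640 Y124.689 F1344
G1 X174.227 Y149.441
G1 X76.798 Y62.647
G1 X143.530 Y105.128
G1 X21.239 Y124.534
G1 X114.921 Y114.125
M5
G0 X96.905 Y156.858
M4 S371
G1 X137.359 Y82.351 F1344
G1 X63.068 Y112.757
G1 X108.040 Y96.894
G1 X184.589 Y137.999
M5
G0 X90.157 Y20.037
M4 S371
G1 X179.748 Y68.131 F1344
G1 X39.643 Y69.623
G1 X132.946 Y22.512
M5
G0 X169.292 Y120.364
M4 S371
G1 X147.926 Y108.614 F1344
G1 X130.149 Y125.303
G1 X140.528 Y147.368
G1 X164.720 Y144.315
G1 X169.292 Y120.364
M5
G0 X0.000 Y0.000

Since the viewBox matches the mm dimensions, user units are millimetres directly. The only transform is the Y-flip y_m = 164.198 − y_svg.

Shape 1 is a closed polygon drawn with `<path>`. Its stroke #ff00ff means score at S371, F1344. After flipping Y the toolpath is (114.921,114.125) → (146.640,124.689) → (174.227,149.441) → (76.798,62.647) → (143.530,105.128) → (21.239,124.534) → (114.921,114.125), returning to the start.

Shape 2 is a open polyline drawn with `<path>`. Its stroke #ff00ff means score at S371, F1344. After flipping Y the toolpath is (96.905,156.858) → (137.359,82.351) → (63.068,112.757) → (108.040,96.894) → (184.589,137.999).

Shape 3 is a open polyline drawn with `<polyline>`. Its stroke #ff00ff means score at S371, F1344. After flipping Y the toolpath is (90.157,20.037) → (179.748,68.131) → (39.643,69.623) → (132.946,22.512).

Shape 4 is a regular polygon drawn with `<path>`. Its stroke #ff00ff means score at S371, F1344. After flipping Y the toolpath is (169.292,120.364) → (147.926,108.614) → (130.149,125.303) → (140.528,147.368) → (164.720,144.315) → (169.292,120.364), returning to the start.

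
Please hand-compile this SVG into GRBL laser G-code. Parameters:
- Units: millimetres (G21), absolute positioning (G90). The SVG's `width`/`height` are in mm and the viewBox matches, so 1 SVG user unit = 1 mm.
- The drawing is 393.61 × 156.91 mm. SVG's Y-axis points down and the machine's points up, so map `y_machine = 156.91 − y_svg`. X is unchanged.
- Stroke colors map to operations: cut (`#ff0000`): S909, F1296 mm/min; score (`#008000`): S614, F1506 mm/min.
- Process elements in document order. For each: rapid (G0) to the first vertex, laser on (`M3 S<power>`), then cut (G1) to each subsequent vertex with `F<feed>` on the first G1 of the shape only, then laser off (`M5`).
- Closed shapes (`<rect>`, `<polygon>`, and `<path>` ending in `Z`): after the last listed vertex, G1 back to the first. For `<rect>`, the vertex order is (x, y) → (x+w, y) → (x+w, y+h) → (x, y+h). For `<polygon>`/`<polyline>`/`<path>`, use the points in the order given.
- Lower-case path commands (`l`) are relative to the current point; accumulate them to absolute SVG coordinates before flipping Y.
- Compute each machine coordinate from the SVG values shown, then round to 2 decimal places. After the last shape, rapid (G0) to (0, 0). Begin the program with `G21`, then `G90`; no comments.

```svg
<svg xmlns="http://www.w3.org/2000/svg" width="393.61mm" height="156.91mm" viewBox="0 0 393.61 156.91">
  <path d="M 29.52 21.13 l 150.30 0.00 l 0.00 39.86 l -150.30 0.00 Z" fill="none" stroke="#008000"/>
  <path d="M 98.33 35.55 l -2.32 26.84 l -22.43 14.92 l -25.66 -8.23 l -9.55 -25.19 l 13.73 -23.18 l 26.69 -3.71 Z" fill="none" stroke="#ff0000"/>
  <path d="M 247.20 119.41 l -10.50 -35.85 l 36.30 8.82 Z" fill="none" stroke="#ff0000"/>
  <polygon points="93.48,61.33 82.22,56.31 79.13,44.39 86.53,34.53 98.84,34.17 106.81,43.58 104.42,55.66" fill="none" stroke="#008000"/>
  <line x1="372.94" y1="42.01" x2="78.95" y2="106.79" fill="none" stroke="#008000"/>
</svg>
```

Since the viewBox matches the mm dimensions, user units are millimetres directly. The only transform is the Y-flip y_m = 156.91 − y_svg.

Shape 1 is a rectangle drawn with `<path>`. Its stroke #008000 means score at S614, F1506. After flipping Y the toolpath is (29.52,135.78) → (179.82,135.78) → (179.82,95.92) → (29.52,95.92) → (29.52,135.78), returning to the start.

Shape 2 is a regular polygon drawn with `<path>`. Its stroke #ff0000 means cut at S909, F1296. After flipping Y the toolpath is (98.33,121.36) → (96.01,94.52) → (73.58,79.60) → (47.92,87.83) → (38.37,113.02) → (52.10,136.20) → (78.79,139.91) → (98.33,121.36), returning to the start.

Shape 3 is a regular polygon drawn with `<path>`. Its stroke #ff0000 means cut at S909, F1296. After flipping Y the toolpath is (247.20,37.50) → (236.70,73.35) → (273.00,64.53) → (247.20,37.50), returning to the start.

Shape 4 is a regular polygon drawn with `<polygon>`. Its stroke #008000 means score at S614, F1506. After flipping Y the toolpath is (93.48,95.58) → (82.22,100.60) → (79.13,112.52) → (86.53,122.38) → (98.84,122.74) → (106.81,113.33) → (104.42,101.25) → (93.48,95.58), returning to the start.

Shape 5 is a line segment drawn with `<line>`. Its stroke #008000 means score at S614, F1506. After flipping Y the toolpath is (372.94,114.90) → (78.95,50.12).

G21
G90
G0 X29.52 Y135.78
M3 S614
G1 X179.82 Y135.78 F1506
G1 X179.82 Y95.92
G1 X29.52 Y95.92
G1 X29.52 Y135.78
M5
G0 X98.33 Y121.36
M3 S909
G1 X96.01 Y94.52 F1296
G1 X73.58 Y79.60
G1 X47.92 Y87.83
G1 X38.37 Y113.02
G1 X52.10 Y136.20
G1 X78.79 Y139.91
G1 X98.33 Y121.36
M5
G0 X247.20 Y37.50
M3 S909
G1 X236.70 Y73.35 F1296
G1 X273.00 Y64.53
G1 X247.20 Y37.50
M5
G0 X93.48 Y95.58
M3 S614
G1 X82.22 Y100.60 F1506
G1 X79.13 Y112.52
G1 X86.53 Y122.38
G1 X98.84 Y122.74
G1 X106.81 Y113.33
G1 X104.42 Y101.25
G1 X93.48 Y95.58
M5
G0 X372.94 Y114.90
M3 S614
G1 X78.95 Y50.12 F1506
M5
G0 X0.00 Y0.00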